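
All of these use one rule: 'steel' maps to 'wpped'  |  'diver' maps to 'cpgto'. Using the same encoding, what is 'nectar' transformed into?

The output letters match the input read backwards, each shifted +11: steel reversed is leets. Read the word backwards and shift each letter +11.
On nectar: reverse → ratcen; then shift: r+11=c, a+11=l, t+11=e, c+11=n, e+11=p, n+11=y.

clenpy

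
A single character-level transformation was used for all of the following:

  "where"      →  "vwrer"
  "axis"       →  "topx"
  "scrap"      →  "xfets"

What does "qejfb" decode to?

w(22)→v(21) and h(7)→w(22) fit y≡19x+19 (mod 26); the inverse of 19 mod 26 is 11. This is an affine cipher: with a=0,…,z=25, each position x becomes (19x+19) mod 26.
Reversing it on qejfb: q(16)→11·(16−19)≡19=t; e(4)→11·(4−19)≡17=r; j(9)→11·(9−19)≡20=u; f(5)→11·(5−19)≡2=c; b(1)→11·(1−19)≡10=k (all mod 26).

truck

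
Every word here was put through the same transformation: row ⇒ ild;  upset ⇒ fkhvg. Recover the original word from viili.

Each pair mirrors across the alphabet (r↔i, o↔l, w↔d): positions sum to 25. Each letter is replaced by its mirror in the alphabet: a↔z, b↔y, c↔x, and so on (the Atbash cipher).
Undoing it on viili: v↔e, i↔r, i↔r, l↔o, i↔r.

error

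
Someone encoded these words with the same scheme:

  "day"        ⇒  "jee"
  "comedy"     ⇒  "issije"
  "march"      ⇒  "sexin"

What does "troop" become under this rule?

The rule splits by letter class: vowels +4, consonants +6.
On troop: t(cons)+6=z, r(cons)+6=x, o(vowel)+4=s, o(vowel)+4=s, p(cons)+6=v.

zxssv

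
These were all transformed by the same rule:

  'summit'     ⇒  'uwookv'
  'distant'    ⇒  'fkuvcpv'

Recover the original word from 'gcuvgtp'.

eastern

Compare letters: s→u is +2, u→w is +2, m→o is +2 — a constant shift. Each letter is shifted forward by 2 in the alphabet (a Caesar shift of +2).
Undoing it on gcuvgtp: g−2=e, c−2=a, u−2=s, v−2=t, g−2=e, t−2=r, p−2=n.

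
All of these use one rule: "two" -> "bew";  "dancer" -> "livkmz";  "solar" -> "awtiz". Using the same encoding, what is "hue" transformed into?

pcm

Compare letters: t→b is +8, w→e is +8, o→w is +8 — a constant shift. Every letter moves 8 places later in the alphabet, wrapping around z→a.
For hue: h+8=p, u+8=c, e+8=m.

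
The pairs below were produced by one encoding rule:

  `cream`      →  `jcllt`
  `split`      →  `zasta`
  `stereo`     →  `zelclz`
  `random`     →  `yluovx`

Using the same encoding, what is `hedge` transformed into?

Shifts by position in cream: pos 0: c→j (+7), pos 1: r→c (+11), pos 2: e→l (+7), pos 3: a→l (+11) — repeating every 2. A repeating key of period 2 is used — shifts +7, +11 over and over.
Applying it to hedge: h+7=o, e+11=p, d+7=k, g+11=r, e+7=l.

opkrl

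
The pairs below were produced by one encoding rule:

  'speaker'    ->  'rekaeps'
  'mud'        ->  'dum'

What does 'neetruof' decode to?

fourteen

It's just the letters in reverse order.
Decoding neetruof: then reverse → fourteen.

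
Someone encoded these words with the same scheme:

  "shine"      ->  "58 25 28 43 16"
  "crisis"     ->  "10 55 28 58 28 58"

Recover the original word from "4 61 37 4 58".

atlas

Each letter becomes 3×(its alphabet position, a=1..z=26) + 1.
Reversing it on 4 61 37 4 58: 4→(4−1)÷3=1=a, 61→(61−1)÷3=20=t, 37→(37−1)÷3=12=l, 4→(4−1)÷3=1=a, 58→(58−1)÷3=19=s.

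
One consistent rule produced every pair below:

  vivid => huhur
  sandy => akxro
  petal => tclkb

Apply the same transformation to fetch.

v(21)→h(7) and i(8)→u(20) fit y≡11x+10 (mod 26); the inverse of 11 mod 26 is 19. Each letter's alphabet position (a=0..z=25) is mapped through 11·x+10 mod 26 — an affine cipher.
On fetch: f(5)→11·5+10≡13=n; e(4)→11·4+10≡2=c; t(19)→11·19+10≡11=l; c(2)→11·2+10≡6=g; h(7)→11·7+10≡9=j (all mod 26).

nclgj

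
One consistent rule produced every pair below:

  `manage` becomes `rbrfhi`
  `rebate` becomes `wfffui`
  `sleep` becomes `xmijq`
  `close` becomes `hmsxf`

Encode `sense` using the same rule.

A repeating key of period 3 is used — shifts +5, +1, +4 over and over.
Applying it to sense: s+5=x, e+1=f, n+4=r, s+5=x, e+1=f.

xfrxf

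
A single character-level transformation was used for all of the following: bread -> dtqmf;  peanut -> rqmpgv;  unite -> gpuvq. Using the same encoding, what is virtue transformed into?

The shift depends on letter class: consonant b→d is +2, but vowel e→q is +12. Two shifts are in play — +12 for a/e/i/o/u, +2 for every other letter.
For virtue: v(cons)+2=x, i(vowel)+12=u, r(cons)+2=t, t(cons)+2=v, u(vowel)+12=g, e(vowel)+12=q.

xutvgq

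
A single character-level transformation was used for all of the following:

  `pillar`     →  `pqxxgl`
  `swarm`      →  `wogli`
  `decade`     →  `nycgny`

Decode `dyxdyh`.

velvet

p(15)→p(15) and i(8)→q(16) fit y≡11x+6 (mod 26); the inverse of 11 mod 26 is 19. Treating letters as 0–25, the rule is x ↦ 11x + 6 (mod 26).
Decoding dyxdyh: d(3)→19·(3−6)≡21=v; y(24)→19·(24−6)≡4=e; x(23)→19·(23−6)≡11=l; d(3)→19·(3−6)≡21=v; y(24)→19·(24−6)≡4=e; h(7)→19·(7−6)≡19=t (all mod 26).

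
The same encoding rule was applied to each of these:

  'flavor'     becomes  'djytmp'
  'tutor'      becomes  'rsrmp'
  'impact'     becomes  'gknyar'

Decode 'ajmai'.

clock

This is a Caesar cipher with shift 24.
Reversing it on ajmai: a−24=c, j−24=l, m−24=o, a−24=c, i−24=k.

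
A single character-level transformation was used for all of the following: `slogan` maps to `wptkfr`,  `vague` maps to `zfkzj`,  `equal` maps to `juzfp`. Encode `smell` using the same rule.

wqjpp

Two shifts are in play — +5 for a/e/i/o/u, +4 for every other letter.
Applying it to smell: s(cons)+4=w, m(cons)+4=q, e(vowel)+5=j, l(cons)+4=p, l(cons)+4=p.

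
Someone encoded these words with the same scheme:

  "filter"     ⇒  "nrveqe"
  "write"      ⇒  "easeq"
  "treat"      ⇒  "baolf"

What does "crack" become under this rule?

kaknw

In filter: f→n is +8, i→r is +9, l→v is +10, t→e is +11 — the shift increases by 1 each position. Letter i (0-indexed) is shifted by i+8, so successive shifts are 8, 9, 10, ….
For crack: c+8=k, r+9=a, a+10=k, c+11=n, k+12=w.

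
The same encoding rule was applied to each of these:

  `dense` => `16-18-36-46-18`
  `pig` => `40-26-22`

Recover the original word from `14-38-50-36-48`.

d(#4)→16 and e(#5)→18: differences scale by 2, so n = 2·pos + 8. The formula is n = 2×(alphabet index, a=1) + 8.
Decoding 14-38-50-36-48: 14→(14−8)÷2=3=c, 38→(38−8)÷2=15=o, 50→(50−8)÷2=21=u, 36→(36−8)÷2=14=n, 48→(48−8)÷2=20=t.

count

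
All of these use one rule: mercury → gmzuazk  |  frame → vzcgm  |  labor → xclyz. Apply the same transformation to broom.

lzyyg

m(12)→g(6) and e(4)→m(12) fit y≡9x+2 (mod 26); the inverse of 9 mod 26 is 3. Treating letters as 0–25, the rule is x ↦ 9x + 2 (mod 26).
On broom: b(1)→9·1+2≡11=l; r(17)→9·17+2≡25=z; o(14)→9·14+2≡24=y; o(14)→9·14+2≡24=y; m(12)→9·12+2≡6=g (all mod 26).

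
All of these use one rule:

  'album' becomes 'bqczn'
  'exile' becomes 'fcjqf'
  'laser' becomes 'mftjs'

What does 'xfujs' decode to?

water

Shifts by position in album: pos 0: a→b (+1), pos 1: l→q (+5), pos 2: b→c (+1), pos 3: u→z (+5) — repeating every 2. The shifts repeat in a cycle of length 2: positions 0,1,… shift by +1, +5, then the pattern repeats.
Reversing it on xfujs: x−1=w, f−5=a, u−1=t, j−5=e, s−1=r.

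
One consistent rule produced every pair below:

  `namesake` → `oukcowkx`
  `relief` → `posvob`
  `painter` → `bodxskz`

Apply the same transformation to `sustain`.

The output letters match the input read backwards, each shifted +10: namesake reversed is ekaseman. Two steps: reverse the string, then apply a Caesar shift of +10.
On sustain: reverse → niatsus; then shift: n+10=x, i+10=s, a+10=k, t+10=d, s+10=c, u+10=e, s+10=c.

xskdcec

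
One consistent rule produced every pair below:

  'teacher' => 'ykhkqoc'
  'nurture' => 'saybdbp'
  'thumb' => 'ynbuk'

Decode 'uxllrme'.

predict

In teacher: t→y is +5, e→k is +6, a→h is +7, c→k is +8 — the shift increases by 1 each position. Letter i (0-indexed) is shifted by i+5, so successive shifts are 5, 6, 7, ….
Decoding uxllrme: u−5=p, x−6=r, l−7=e, l−8=d, r−9=i, m−10=c, e−11=t.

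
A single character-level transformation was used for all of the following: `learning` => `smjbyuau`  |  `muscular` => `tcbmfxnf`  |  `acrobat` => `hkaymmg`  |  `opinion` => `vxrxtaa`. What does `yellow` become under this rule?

fmuvzi

In learning: l→s is +7, e→m is +8, a→j is +9, r→b is +10 — the shift increases by 1 each position. Letter i (0-indexed) is shifted by i+7, so successive shifts are 7, 8, 9, ….
On yellow: y+7=f, e+8=m, l+9=u, l+10=v, o+11=z, w+12=i.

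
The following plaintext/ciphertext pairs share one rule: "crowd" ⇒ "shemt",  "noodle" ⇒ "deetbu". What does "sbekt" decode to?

cloud

Compare letters: c→s is +16, r→h is +16, o→e is +16 — a constant shift. Each letter is shifted forward by 16 in the alphabet (a Caesar shift of +16).
Reversing it on sbekt: s−16=c, b−16=l, e−16=o, k−16=u, t−16=d.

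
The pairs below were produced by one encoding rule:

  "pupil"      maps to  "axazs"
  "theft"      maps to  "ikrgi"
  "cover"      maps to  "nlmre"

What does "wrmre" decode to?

p(15)→a(0) and u(20)→x(23) fit y≡15x+9 (mod 26); the inverse of 15 mod 26 is 7. This is an affine cipher: with a=0,…,z=25, each position x becomes (15x+9) mod 26.
Decoding wrmre: w(22)→7·(22−9)≡13=n; r(17)→7·(17−9)≡4=e; m(12)→7·(12−9)≡21=v; r(17)→7·(17−9)≡4=e; e(4)→7·(4−9)≡17=r (all mod 26).

never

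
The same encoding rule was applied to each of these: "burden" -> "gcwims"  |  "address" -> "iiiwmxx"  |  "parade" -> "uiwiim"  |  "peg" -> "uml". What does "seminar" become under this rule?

The shift depends on letter class: consonant b→g is +5, but vowel u→c is +8. Vowels shift forward by 8 and consonants shift forward by 5.
For seminar: s(cons)+5=x, e(vowel)+8=m, m(cons)+5=r, i(vowel)+8=q, n(cons)+5=s, a(vowel)+8=i, r(cons)+5=w.

xmrqsiw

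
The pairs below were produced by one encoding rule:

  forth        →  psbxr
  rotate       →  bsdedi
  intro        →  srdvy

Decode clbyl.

Shifts by position in forth: pos 0: f→p (+10), pos 1: o→s (+4), pos 2: r→b (+10), pos 3: t→x (+4) — repeating every 2. A repeating key of period 2 is used — shifts +10, +4 over and over.
Undoing it on clbyl: c−10=s, l−4=h, b−10=r, y−4=u, l−10=b.

shrub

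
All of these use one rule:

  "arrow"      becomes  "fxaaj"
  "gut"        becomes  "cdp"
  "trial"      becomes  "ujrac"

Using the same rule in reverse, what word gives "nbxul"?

close

The word is reversed, then every letter is shifted forward by 9.
Undoing it on nbxul: shift back: n−9=e, b−9=s, x−9=o, u−9=l, l−9=c → esolc; then reverse → close.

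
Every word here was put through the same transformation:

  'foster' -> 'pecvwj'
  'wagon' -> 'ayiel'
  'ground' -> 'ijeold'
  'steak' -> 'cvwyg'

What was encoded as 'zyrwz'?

f(5)→p(15) and o(14)→e(4) fit y≡19x+24 (mod 26); the inverse of 19 mod 26 is 11. This is an affine cipher: with a=0,…,z=25, each position x becomes (19x+24) mod 26.
Decoding zyrwz: z(25)→11·(25−24)≡11=l; y(24)→11·(24−24)≡0=a; r(17)→11·(17−24)≡1=b; w(22)→11·(22−24)≡4=e; z(25)→11·(25−24)≡11=l (all mod 26).

label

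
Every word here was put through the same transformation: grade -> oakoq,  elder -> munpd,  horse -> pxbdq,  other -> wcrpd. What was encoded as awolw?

In grade: g→o is +8, r→a is +9, a→k is +10, d→o is +11 — the shift increases by 1 each position. Each letter shifts forward by (position + 8), i.e. 8, 9, 10, … — the shift grows by one for each successive letter.
Reversing it on awolw: a−8=s, w−9=n, o−10=e, l−11=a, w−12=k.

sneak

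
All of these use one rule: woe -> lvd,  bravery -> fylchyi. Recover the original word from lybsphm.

failure

Two steps: reverse the string, then apply a Caesar shift of +7.
Decoding lybsphm: shift back: l−7=e, y−7=r, b−7=u, s−7=l, p−7=i, h−7=a, m−7=f → eruliaf; then reverse → failure.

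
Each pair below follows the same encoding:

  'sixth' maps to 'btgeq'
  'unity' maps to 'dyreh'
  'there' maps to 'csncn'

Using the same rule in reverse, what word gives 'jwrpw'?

Shifts by position in sixth: pos 0: s→b (+9), pos 1: i→t (+11), pos 2: x→g (+9), pos 3: t→e (+11) — repeating every 2. The shifts repeat in a cycle of length 2: positions 0,1,… shift by +9, +11, then the pattern repeats.
Reversing it on jwrpw: j−9=a, w−11=l, r−9=i, p−11=e, w−9=n.

alien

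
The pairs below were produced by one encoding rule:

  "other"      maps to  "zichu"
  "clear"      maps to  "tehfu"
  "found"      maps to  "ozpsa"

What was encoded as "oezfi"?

o(14)→z(25) and t(19)→i(8) fit y≡7x+5 (mod 26); the inverse of 7 mod 26 is 15. Each letter's alphabet position (a=0..z=25) is mapped through 7·x+5 mod 26 — an affine cipher.
Decoding oezfi: o(14)→15·(14−5)≡5=f; e(4)→15·(4−5)≡11=l; z(25)→15·(25−5)≡14=o; f(5)→15·(5−5)≡0=a; i(8)→15·(8−5)≡19=t (all mod 26).

float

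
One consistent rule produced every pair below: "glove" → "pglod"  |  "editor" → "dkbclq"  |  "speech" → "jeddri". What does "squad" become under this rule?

jxvfk

This is an affine cipher: with a=0,…,z=25, each position x becomes (19x+5) mod 26.
On squad: s(18)→19·18+5≡9=j; q(16)→19·16+5≡23=x; u(20)→19·20+5≡21=v; a(0)→19·0+5≡5=f; d(3)→19·3+5≡10=k (all mod 26).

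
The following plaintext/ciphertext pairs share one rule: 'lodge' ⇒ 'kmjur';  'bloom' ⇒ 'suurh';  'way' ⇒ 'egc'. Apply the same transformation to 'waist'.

zyogc

Two steps: reverse the string, then apply a Caesar shift of +6.
For waist: reverse → tsiaw; then shift: t+6=z, s+6=y, i+6=o, a+6=g, w+6=c.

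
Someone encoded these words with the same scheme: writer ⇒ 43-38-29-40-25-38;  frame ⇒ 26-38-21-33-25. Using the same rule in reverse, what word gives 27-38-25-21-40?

great

Each letter is replaced by its alphabet position (a=1..z=26) + 20.
Undoing it on 27-38-25-21-40: 27→(27−20)÷1=7=g, 38→(38−20)÷1=18=r, 25→(25−20)÷1=5=e, 21→(21−20)÷1=1=a, 40→(40−20)÷1=20=t.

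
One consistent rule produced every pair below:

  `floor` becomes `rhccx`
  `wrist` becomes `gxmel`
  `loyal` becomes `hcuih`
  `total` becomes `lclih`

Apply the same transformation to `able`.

f(5)→r(17) and l(11)→h(7) fit y≡7x+8 (mod 26); the inverse of 7 mod 26 is 15. This is an affine cipher: with a=0,…,z=25, each position x becomes (7x+8) mod 26.
Applying it to able: a(0)→7·0+8≡8=i; b(1)→7·1+8≡15=p; l(11)→7·11+8≡7=h; e(4)→7·4+8≡10=k (all mod 26).

iphk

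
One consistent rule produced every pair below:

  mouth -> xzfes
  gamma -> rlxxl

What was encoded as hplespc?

weather

Compare letters: m→x is +11, o→z is +11, u→f is +11 — a constant shift. Each letter is shifted forward by 11 in the alphabet (a Caesar shift of +11).
Decoding hplespc: h−11=w, p−11=e, l−11=a, e−11=t, s−11=h, p−11=e, c−11=r.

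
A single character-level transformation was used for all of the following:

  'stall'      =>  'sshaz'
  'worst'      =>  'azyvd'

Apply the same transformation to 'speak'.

rhlwz

The word is reversed, then every letter is shifted forward by 7.
For speak: reverse → kaeps; then shift: k+7=r, a+7=h, e+7=l, p+7=w, s+7=z.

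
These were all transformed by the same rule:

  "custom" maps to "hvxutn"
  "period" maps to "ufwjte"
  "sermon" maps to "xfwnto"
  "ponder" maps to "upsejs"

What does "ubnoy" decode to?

Shifts by position in custom: pos 0: c→h (+5), pos 1: u→v (+1), pos 2: s→x (+5), pos 3: t→u (+1) — repeating every 2. A repeating key of period 2 is used — shifts +5, +1 over and over.
Reversing it on ubnoy: u−5=p, b−1=a, n−5=i, o−1=n, y−5=t.

paint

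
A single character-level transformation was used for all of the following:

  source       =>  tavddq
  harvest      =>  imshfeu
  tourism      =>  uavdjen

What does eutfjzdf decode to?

distinct

The shifts repeat in a cycle of length 2: positions 0,1,… shift by +1, +12, then the pattern repeats.
Undoing it on eutfjzdf: e−1=d, u−12=i, t−1=s, f−12=t, j−1=i, z−12=n, d−1=c, f−12=t.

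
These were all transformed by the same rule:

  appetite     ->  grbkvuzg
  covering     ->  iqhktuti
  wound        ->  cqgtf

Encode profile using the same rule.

vtalkxk

The shifts repeat in a cycle of length 3: positions 0,1,… shift by +6, +2, +12, then the pattern repeats.
On profile: p+6=v, r+2=t, o+12=a, f+6=l, i+2=k, l+12=x, e+6=k.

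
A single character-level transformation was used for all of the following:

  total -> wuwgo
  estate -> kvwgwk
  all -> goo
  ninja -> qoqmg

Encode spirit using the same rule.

The shift depends on letter class: consonant t→w is +3, but vowel o→u is +6. Vowels shift forward by 6 and consonants shift forward by 3.
For spirit: s(cons)+3=v, p(cons)+3=s, i(vowel)+6=o, r(cons)+3=u, i(vowel)+6=o, t(cons)+3=w.

vsouow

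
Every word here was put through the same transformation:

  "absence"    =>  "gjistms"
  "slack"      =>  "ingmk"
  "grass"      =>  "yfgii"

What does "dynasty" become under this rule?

a(0)→g(6) and b(1)→j(9) fit y≡3x+6 (mod 26); the inverse of 3 mod 26 is 9. Treating letters as 0–25, the rule is x ↦ 3x + 6 (mod 26).
For dynasty: d(3)→3·3+6≡15=p; y(24)→3·24+6≡0=a; n(13)→3·13+6≡19=t; a(0)→3·0+6≡6=g; s(18)→3·18+6≡8=i; t(19)→3·19+6≡11=l; y(24)→3·24+6≡0=a (all mod 26).

patgila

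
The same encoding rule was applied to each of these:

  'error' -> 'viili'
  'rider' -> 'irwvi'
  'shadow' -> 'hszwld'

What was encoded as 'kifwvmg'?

prudent

Each pair mirrors across the alphabet (e↔v, r↔i, r↔i): positions sum to 25. Letters are reflected about the middle of the alphabet (position → 25−position): Atbash.
Undoing it on kifwvmg: k↔p, i↔r, f↔u, w↔d, v↔e, m↔n, g↔t.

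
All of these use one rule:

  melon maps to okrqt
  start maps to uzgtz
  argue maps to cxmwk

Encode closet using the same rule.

It's a Vigenère-style cipher with numeric key [2,6,6]: position i shifts by key[i mod 3].
On closet: c+2=e, l+6=r, o+6=u, s+2=u, e+6=k, t+6=z.

eruukz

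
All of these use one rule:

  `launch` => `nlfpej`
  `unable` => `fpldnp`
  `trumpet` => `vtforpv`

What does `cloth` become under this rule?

Two shifts are in play — +11 for a/e/i/o/u, +2 for every other letter.
For cloth: c(cons)+2=e, l(cons)+2=n, o(vowel)+11=z, t(cons)+2=v, h(cons)+2=j.

enzvj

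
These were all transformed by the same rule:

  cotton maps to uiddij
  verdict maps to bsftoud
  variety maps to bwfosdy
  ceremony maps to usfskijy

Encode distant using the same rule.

c(2)→u(20) and o(14)→i(8) fit y≡25x+22 (mod 26); the inverse of 25 mod 26 is 25. Treating letters as 0–25, the rule is x ↦ 25x + 22 (mod 26).
On distant: d(3)→25·3+22≡19=t; i(8)→25·8+22≡14=o; s(18)→25·18+22≡4=e; t(19)→25·19+22≡3=d; a(0)→25·0+22≡22=w; n(13)→25·13+22≡9=j; t(19)→25·19+22≡3=d (all mod 26).

toedwjd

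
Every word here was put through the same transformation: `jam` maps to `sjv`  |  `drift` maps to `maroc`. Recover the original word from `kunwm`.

Compare letters: j→s is +9, a→j is +9, m→v is +9 — a constant shift. Each letter is shifted forward by 9 in the alphabet (a Caesar shift of +9).
Reversing it on kunwm: k−9=b, u−9=l, n−9=e, w−9=n, m−9=d.

blend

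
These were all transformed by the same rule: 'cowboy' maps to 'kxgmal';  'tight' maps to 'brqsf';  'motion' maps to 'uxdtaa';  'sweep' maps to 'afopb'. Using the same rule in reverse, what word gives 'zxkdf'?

roast

Letter i (0-indexed) is shifted by i+8, so successive shifts are 8, 9, 10, ….
Reversing it on zxkdf: z−8=r, x−9=o, k−10=a, d−11=s, f−12=t.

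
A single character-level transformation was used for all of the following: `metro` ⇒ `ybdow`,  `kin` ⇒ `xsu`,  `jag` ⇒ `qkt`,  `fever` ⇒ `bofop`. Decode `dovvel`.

Two steps: reverse the string, then apply a Caesar shift of +10.
Undoing it on dovvel: shift back: d−10=t, o−10=e, v−10=l, v−10=l, e−10=u, l−10=b → tellub; then reverse → bullet.

bullet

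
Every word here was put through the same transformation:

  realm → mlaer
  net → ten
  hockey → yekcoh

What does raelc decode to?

clear

It's just the letters in reverse order.
Reversing it on raelc: then reverse → clear.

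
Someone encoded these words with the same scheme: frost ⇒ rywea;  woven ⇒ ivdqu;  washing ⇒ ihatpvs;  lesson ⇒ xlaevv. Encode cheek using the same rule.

A repeating key of period 3 is used — shifts +12, +7, +8 over and over.
Applying it to cheek: c+12=o, h+7=o, e+8=m, e+12=q, k+7=r.

oomqr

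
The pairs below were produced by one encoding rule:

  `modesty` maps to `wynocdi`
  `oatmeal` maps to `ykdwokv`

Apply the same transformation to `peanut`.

zokxed

Compare letters: m→w is +10, o→y is +10, d→n is +10 — a constant shift. Each letter is shifted forward by 10 in the alphabet (a Caesar shift of +10).
Applying it to peanut: p+10=z, e+10=o, a+10=k, n+10=x, u+10=e, t+10=d.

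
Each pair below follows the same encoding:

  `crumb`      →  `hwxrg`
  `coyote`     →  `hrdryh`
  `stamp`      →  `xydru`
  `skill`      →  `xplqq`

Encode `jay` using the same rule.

The shift depends on letter class: consonant c→h is +5, but vowel u→x is +3. Two shifts are in play — +3 for a/e/i/o/u, +5 for every other letter.
Applying it to jay: j(cons)+5=o, a(vowel)+3=d, y(cons)+5=d.

odd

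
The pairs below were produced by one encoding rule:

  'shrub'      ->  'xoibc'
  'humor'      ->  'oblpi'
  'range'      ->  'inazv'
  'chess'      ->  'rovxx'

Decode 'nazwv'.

s(18)→x(23) and h(7)→o(14) fit y≡15x+13 (mod 26); the inverse of 15 mod 26 is 7. This is an affine cipher: with a=0,…,z=25, each position x becomes (15x+13) mod 26.
Undoing it on nazwv: n(13)→7·(13−13)≡0=a; a(0)→7·(0−13)≡13=n; z(25)→7·(25−13)≡6=g; w(22)→7·(22−13)≡11=l; v(21)→7·(21−13)≡4=e (all mod 26).

angle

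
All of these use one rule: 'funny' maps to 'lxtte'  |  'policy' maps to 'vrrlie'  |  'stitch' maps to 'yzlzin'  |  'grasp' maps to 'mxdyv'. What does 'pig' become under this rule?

Vowels shift forward by 3 and consonants shift forward by 6.
Applying it to pig: p(cons)+6=v, i(vowel)+3=l, g(cons)+6=m.

vlm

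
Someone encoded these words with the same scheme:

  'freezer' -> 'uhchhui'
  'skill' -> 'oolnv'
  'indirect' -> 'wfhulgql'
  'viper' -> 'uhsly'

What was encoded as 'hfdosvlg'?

Two steps: reverse the string, then apply a Caesar shift of +3.
Reversing it on hfdosvlg: shift back: h−3=e, f−3=c, d−3=a, o−3=l, s−3=p, v−3=s, l−3=i, g−3=d → ecalpsid; then reverse → displace.

displace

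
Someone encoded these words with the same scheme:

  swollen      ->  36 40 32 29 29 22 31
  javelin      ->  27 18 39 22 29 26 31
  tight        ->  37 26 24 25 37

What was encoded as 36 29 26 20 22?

Letters become their 1-based position plus 17 (so a→18, b→19, …).
Reversing it on 36 29 26 20 22: 36→(36−17)÷1=19=s, 29→(29−17)÷1=12=l, 26→(26−17)÷1=9=i, 20→(20−17)÷1=3=c, 22→(22−17)÷1=5=e.

slice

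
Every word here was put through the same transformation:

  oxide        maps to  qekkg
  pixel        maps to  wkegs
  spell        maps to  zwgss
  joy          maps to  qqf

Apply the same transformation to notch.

The shift depends on letter class: consonant x→e is +7, but vowel o→q is +2. Vowels shift forward by 2 and consonants shift forward by 7.
For notch: n(cons)+7=u, o(vowel)+2=q, t(cons)+7=a, c(cons)+7=j, h(cons)+7=o.

uqajo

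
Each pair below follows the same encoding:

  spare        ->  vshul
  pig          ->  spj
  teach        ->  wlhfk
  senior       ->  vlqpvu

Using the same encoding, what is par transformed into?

The shift depends on letter class: consonant s→v is +3, but vowel a→h is +7. The rule splits by letter class: vowels +7, consonants +3.
Applying it to par: p(cons)+3=s, a(vowel)+7=h, r(cons)+3=u.

shu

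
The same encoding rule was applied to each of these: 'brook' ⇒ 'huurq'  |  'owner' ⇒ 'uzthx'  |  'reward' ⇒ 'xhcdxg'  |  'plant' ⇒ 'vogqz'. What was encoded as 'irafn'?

It's a Vigenère-style cipher with numeric key [6,3]: position i shifts by key[i mod 2].
Decoding irafn: i−6=c, r−3=o, a−6=u, f−3=c, n−6=h.

couch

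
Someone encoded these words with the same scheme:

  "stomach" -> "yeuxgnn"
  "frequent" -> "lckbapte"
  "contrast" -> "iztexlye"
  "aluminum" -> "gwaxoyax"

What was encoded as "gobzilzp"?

advocate

The shifts repeat in a cycle of length 2: positions 0,1,… shift by +6, +11, then the pattern repeats.
Undoing it on gobzilzp: g−6=a, o−11=d, b−6=v, z−11=o, i−6=c, l−11=a, z−6=t, p−11=e.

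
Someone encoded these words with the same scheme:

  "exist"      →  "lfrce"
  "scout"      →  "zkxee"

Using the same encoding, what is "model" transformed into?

In exist: e→l is +7, x→f is +8, i→r is +9, s→c is +10 — the shift increases by 1 each position. Each letter shifts forward by (position + 7), i.e. 7, 8, 9, … — the shift grows by one for each successive letter.
For model: m+7=t, o+8=w, d+9=m, e+10=o, l+11=w.

twmow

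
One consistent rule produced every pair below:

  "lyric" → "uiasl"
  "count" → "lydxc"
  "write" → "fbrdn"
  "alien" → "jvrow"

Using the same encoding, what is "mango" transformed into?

vkwqx

Shifts by position in lyric: pos 0: l→u (+9), pos 1: y→i (+10), pos 2: r→a (+9), pos 3: i→s (+10) — repeating every 2. A repeating key of period 2 is used — shifts +9, +10 over and over.
Applying it to mango: m+9=v, a+10=k, n+9=w, g+10=q, o+9=x.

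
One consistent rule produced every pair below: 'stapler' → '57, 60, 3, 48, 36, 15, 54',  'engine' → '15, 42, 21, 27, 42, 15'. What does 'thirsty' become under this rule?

s(#19)→57 and t(#20)→60: differences scale by 3, so n = 3·pos + 0. Each letter becomes 3×(its alphabet position, a=1..z=26).
For thirsty: t=20→60, h=8→24, i=9→27, r=18→54, s=19→57, t=20→60, y=25→75.

60, 24, 27, 54, 57, 60, 75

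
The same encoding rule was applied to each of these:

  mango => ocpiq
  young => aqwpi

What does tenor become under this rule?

vgpqt

Compare letters: m→o is +2, a→c is +2, n→p is +2 — a constant shift. Every letter moves 2 places later in the alphabet, wrapping around z→a.
For tenor: t+2=v, e+2=g, n+2=p, o+2=q, r+2=t.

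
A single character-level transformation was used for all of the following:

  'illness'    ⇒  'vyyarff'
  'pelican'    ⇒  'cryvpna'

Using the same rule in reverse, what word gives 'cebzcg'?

Compare letters: i→v is +13, l→y is +13, l→y is +13 — a constant shift. This is a Caesar cipher with shift 13.
Undoing it on cebzcg: c−13=p, e−13=r, b−13=o, z−13=m, c−13=p, g−13=t.

prompt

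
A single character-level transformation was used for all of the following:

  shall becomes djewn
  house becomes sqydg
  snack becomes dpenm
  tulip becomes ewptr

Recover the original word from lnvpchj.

already

Shifts by position in shall: pos 0: s→d (+11), pos 1: h→j (+2), pos 2: a→e (+4), pos 3: l→w (+11), pos 4: l→n (+2) — repeating every 3. It's a Vigenère-style cipher with numeric key [11,2,4]: position i shifts by key[i mod 3].
Undoing it on lnvpchj: l−11=a, n−2=l, v−4=r, p−11=e, c−2=a, h−4=d, j−11=y.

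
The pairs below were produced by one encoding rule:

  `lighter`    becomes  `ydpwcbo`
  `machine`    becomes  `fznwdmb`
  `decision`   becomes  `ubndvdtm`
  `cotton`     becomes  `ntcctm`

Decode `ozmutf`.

Each letter's alphabet position (a=0..z=25) is mapped through 7·x+25 mod 26 — an affine cipher.
Undoing it on ozmutf: o(14)→15·(14−25)≡17=r; z(25)→15·(25−25)≡0=a; m(12)→15·(12−25)≡13=n; u(20)→15·(20−25)≡3=d; t(19)→15·(19−25)≡14=o; f(5)→15·(5−25)≡12=m (all mod 26).

random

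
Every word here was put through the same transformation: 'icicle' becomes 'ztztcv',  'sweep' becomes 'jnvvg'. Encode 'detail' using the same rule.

Compare letters: i→z is +17, c→t is +17, i→z is +17 — a constant shift. This is a Caesar cipher with shift 17.
Applying it to detail: d+17=u, e+17=v, t+17=k, a+17=r, i+17=z, l+17=c.

uvkrzc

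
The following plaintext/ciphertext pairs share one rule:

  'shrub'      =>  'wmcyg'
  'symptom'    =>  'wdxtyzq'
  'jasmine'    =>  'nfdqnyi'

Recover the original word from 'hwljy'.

Shifts by position in shrub: pos 0: s→w (+4), pos 1: h→m (+5), pos 2: r→c (+11), pos 3: u→y (+4), pos 4: b→g (+5) — repeating every 3. A repeating key of period 3 is used — shifts +4, +5, +11 over and over.
Undoing it on hwljy: h−4=d, w−5=r, l−11=a, j−4=f, y−5=t.

draft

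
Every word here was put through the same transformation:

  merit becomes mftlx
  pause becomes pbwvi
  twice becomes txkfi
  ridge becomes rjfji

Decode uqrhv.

Letter i (0-indexed) is shifted by i+0, so successive shifts are 0, 1, 2, ….
Undoing it on uqrhv: u−0=u, q−1=p, r−2=p, h−3=e, v−4=r.

upper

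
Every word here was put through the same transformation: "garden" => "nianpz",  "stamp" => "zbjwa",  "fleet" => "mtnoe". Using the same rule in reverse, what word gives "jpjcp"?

In garden: g→n is +7, a→i is +8, r→a is +9, d→n is +10 — the shift increases by 1 each position. Each letter shifts forward by (position + 7), i.e. 7, 8, 9, … — the shift grows by one for each successive letter.
Undoing it on jpjcp: j−7=c, p−8=h, j−9=a, c−10=s, p−11=e.

chase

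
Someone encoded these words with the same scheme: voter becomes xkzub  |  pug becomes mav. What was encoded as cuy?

sow

The word is reversed, then every letter is shifted forward by 6.
Undoing it on cuy: shift back: c−6=w, u−6=o, y−6=s → wos; then reverse → sow.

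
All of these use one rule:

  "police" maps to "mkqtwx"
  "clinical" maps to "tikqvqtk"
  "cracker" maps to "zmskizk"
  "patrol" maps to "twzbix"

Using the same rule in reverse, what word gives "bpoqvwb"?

tonight

Two steps: reverse the string, then apply a Caesar shift of +8.
Reversing it on bpoqvwb: shift back: b−8=t, p−8=h, o−8=g, q−8=i, v−8=n, w−8=o, b−8=t → thginot; then reverse → tonight.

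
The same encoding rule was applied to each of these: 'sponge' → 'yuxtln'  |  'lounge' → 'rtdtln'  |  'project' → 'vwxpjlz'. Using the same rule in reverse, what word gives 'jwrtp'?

drink

Shifts by position in sponge: pos 0: s→y (+6), pos 1: p→u (+5), pos 2: o→x (+9), pos 3: n→t (+6), pos 4: g→l (+5), pos 5: e→n (+9) — repeating every 3. A repeating key of period 3 is used — shifts +6, +5, +9 over and over.
Decoding jwrtp: j−6=d, w−5=r, r−9=i, t−6=n, p−5=k.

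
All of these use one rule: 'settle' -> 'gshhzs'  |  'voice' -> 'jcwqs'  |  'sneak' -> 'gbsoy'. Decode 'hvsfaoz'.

Every letter moves 14 places later in the alphabet, wrapping around z→a.
Decoding hvsfaoz: h−14=t, v−14=h, s−14=e, f−14=r, a−14=m, o−14=a, z−14=l.

thermal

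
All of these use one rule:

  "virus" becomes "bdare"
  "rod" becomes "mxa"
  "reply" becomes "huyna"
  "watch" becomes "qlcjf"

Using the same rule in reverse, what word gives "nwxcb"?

stone

Two steps: reverse the string, then apply a Caesar shift of +9.
Undoing it on nwxcb: shift back: n−9=e, w−9=n, x−9=o, c−9=t, b−9=s → enots; then reverse → stone.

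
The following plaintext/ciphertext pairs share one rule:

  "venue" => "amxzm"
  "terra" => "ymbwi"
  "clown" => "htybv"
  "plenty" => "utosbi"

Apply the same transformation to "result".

Shifts by position in venue: pos 0: v→a (+5), pos 1: e→m (+8), pos 2: n→x (+10), pos 3: u→z (+5), pos 4: e→m (+8) — repeating every 3. A repeating key of period 3 is used — shifts +5, +8, +10 over and over.
For result: r+5=w, e+8=m, s+10=c, u+5=z, l+8=t, t+10=d.

wmcztd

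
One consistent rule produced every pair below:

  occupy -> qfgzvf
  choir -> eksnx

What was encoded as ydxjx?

In occupy: o→q is +2, c→f is +3, c→g is +4, u→z is +5 — the shift increases by 1 each position. Each letter shifts forward by (position + 2), i.e. 2, 3, 4, … — the shift grows by one for each successive letter.
Decoding ydxjx: y−2=w, d−3=a, x−4=t, j−5=e, x−6=r.

water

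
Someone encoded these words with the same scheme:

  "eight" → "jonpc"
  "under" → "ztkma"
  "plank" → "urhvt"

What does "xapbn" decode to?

Letter i (0-indexed) is shifted by i+5, so successive shifts are 5, 6, 7, ….
Decoding xapbn: x−5=s, a−6=u, p−7=i, b−8=t, n−9=e.

suite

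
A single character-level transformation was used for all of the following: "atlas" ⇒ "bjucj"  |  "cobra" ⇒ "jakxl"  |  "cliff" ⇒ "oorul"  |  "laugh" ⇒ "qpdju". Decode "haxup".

The output letters match the input read backwards, each shifted +9: atlas reversed is salta. Two steps: reverse the string, then apply a Caesar shift of +9.
Decoding haxup: shift back: h−9=y, a−9=r, x−9=o, u−9=l, p−9=g → yrolg; then reverse → glory.

glory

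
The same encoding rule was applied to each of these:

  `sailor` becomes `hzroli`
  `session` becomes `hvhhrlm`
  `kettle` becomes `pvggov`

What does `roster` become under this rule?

Each pair mirrors across the alphabet (s↔h, a↔z, i↔r): positions sum to 25. This is the alphabet-reversal cipher (Atbash): a becomes z, b becomes y, etc.
Applying it to roster: r↔i, o↔l, s↔h, t↔g, e↔v, r↔i.

ilhgvi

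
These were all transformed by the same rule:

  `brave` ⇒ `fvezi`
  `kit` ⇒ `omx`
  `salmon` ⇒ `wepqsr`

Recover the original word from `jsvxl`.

Compare letters: b→f is +4, r→v is +4, a→e is +4 — a constant shift. Each letter is shifted forward by 4 in the alphabet (a Caesar shift of +4).
Undoing it on jsvxl: j−4=f, s−4=o, v−4=r, x−4=t, l−4=h.

forth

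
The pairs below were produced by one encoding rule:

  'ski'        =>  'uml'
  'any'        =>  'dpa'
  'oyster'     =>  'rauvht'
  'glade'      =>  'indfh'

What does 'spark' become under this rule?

The shift depends on letter class: consonant s→u is +2, but vowel i→l is +3. Two shifts are in play — +3 for a/e/i/o/u, +2 for every other letter.
On spark: s(cons)+2=u, p(cons)+2=r, a(vowel)+3=d, r(cons)+2=t, k(cons)+2=m.

urdtm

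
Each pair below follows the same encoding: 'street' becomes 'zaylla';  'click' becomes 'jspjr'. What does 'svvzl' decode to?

Compare letters: s→z is +7, t→a is +7, r→y is +7 — a constant shift. This is a Caesar cipher with shift 7.
Undoing it on svvzl: s−7=l, v−7=o, v−7=o, z−7=s, l−7=e.

loose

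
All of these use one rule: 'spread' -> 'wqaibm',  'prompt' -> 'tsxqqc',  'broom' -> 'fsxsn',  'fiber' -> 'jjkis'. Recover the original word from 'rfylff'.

nephew

It's a Vigenère-style cipher with numeric key [4,1,9]: position i shifts by key[i mod 3].
Undoing it on rfylff: r−4=n, f−1=e, y−9=p, l−4=h, f−1=e, f−9=w.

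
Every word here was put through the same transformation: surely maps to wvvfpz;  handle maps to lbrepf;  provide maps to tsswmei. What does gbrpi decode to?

Shifts by position in surely: pos 0: s→w (+4), pos 1: u→v (+1), pos 2: r→v (+4), pos 3: e→f (+1) — repeating every 2. The shifts repeat in a cycle of length 2: positions 0,1,… shift by +4, +1, then the pattern repeats.
Undoing it on gbrpi: g−4=c, b−1=a, r−4=n, p−1=o, i−4=e.

canoe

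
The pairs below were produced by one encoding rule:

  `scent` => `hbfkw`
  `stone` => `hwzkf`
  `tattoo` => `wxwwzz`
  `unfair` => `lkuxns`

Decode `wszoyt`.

s(18)→h(7) and c(2)→b(1) fit y≡15x+23 (mod 26); the inverse of 15 mod 26 is 7. Treating letters as 0–25, the rule is x ↦ 15x + 23 (mod 26).
Decoding wszoyt: w(22)→7·(22−23)≡19=t; s(18)→7·(18−23)≡17=r; z(25)→7·(25−23)≡14=o; o(14)→7·(14−23)≡15=p; y(24)→7·(24−23)≡7=h; t(19)→7·(19−23)≡24=y (all mod 26).

trophy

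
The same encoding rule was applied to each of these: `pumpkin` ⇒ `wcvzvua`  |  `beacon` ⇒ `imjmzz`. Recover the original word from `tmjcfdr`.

Each letter shifts forward by (position + 7), i.e. 7, 8, 9, … — the shift grows by one for each successive letter.
Undoing it on tmjcfdr: t−7=m, m−8=e, j−9=a, c−10=s, f−11=u, d−12=r, r−13=e.

measure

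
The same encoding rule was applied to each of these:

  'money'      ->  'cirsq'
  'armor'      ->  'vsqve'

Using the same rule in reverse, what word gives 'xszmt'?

pivot

The output letters match the input read backwards, each shifted +4: money reversed is yenom. Two steps: reverse the string, then apply a Caesar shift of +4.
Reversing it on xszmt: shift back: x−4=t, s−4=o, z−4=v, m−4=i, t−4=p → tovip; then reverse → pivot.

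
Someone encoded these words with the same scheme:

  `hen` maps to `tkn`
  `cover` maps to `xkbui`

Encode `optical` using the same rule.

The word is reversed, then every letter is shifted forward by 6.
Applying it to optical: reverse → lacitpo; then shift: l+6=r, a+6=g, c+6=i, i+6=o, t+6=z, p+6=v, o+6=u.

rgiozvu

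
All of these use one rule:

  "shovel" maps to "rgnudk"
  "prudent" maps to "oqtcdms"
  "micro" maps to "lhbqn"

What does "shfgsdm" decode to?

Compare letters: s→r is +25, h→g is +25, o→n is +25 — a constant shift. Each letter is shifted forward by 25 in the alphabet (a Caesar shift of +25).
Decoding shfgsdm: s−25=t, h−25=i, f−25=g, g−25=h, s−25=t, d−25=e, m−25=n.

tighten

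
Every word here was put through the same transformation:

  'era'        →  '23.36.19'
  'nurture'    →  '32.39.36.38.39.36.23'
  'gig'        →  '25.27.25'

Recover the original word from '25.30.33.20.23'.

e is letter #5 and maps to 23: an offset of 18. The number is (letter's place in the alphabet, a=1) + 18.
Undoing it on 25.30.33.20.23: 25→(25−18)÷1=7=g, 30→(30−18)÷1=12=l, 33→(33−18)÷1=15=o, 20→(20−18)÷1=2=b, 23→(23−18)÷1=5=e.

globe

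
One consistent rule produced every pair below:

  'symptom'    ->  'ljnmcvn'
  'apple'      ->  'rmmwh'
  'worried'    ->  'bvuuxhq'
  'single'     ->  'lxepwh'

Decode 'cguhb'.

s(18)→l(11) and y(24)→j(9) fit y≡17x+17 (mod 26); the inverse of 17 mod 26 is 23. This is an affine cipher: with a=0,…,z=25, each position x becomes (17x+17) mod 26.
Undoing it on cguhb: c(2)→23·(2−17)≡19=t; g(6)→23·(6−17)≡7=h; u(20)→23·(20−17)≡17=r; h(7)→23·(7−17)≡4=e; b(1)→23·(1−17)≡22=w (all mod 26).

threw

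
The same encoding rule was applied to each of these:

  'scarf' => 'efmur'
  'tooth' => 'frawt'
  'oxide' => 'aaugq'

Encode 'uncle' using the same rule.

gqooq

Shifts by position in scarf: pos 0: s→e (+12), pos 1: c→f (+3), pos 2: a→m (+12), pos 3: r→u (+3) — repeating every 2. It's a Vigenère-style cipher with numeric key [12,3]: position i shifts by key[i mod 2].
On uncle: u+12=g, n+3=q, c+12=o, l+3=o, e+12=q.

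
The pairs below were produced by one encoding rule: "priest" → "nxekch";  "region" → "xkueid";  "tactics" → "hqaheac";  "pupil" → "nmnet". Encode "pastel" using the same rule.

p(15)→n(13) and r(17)→x(23) fit y≡5x+16 (mod 26); the inverse of 5 mod 26 is 21. Each letter's alphabet position (a=0..z=25) is mapped through 5·x+16 mod 26 — an affine cipher.
For pastel: p(15)→5·15+16≡13=n; a(0)→5·0+16≡16=q; s(18)→5·18+16≡2=c; t(19)→5·19+16≡7=h; e(4)→5·4+16≡10=k; l(11)→5·11+16≡19=t (all mod 26).

nqchkt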